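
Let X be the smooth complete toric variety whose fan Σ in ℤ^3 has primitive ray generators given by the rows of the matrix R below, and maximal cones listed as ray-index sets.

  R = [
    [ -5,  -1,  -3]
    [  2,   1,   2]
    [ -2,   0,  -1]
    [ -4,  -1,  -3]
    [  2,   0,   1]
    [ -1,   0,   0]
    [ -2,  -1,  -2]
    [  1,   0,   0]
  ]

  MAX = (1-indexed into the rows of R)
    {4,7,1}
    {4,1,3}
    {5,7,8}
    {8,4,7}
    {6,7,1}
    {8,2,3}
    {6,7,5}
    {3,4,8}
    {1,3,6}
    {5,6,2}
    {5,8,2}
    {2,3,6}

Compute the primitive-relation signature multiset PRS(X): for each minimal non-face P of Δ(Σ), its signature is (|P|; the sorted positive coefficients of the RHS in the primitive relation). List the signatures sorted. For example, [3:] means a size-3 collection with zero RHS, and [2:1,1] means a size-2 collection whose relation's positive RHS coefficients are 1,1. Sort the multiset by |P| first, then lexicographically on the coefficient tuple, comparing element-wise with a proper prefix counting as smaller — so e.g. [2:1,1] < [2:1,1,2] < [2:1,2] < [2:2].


Δ(Σ) — 8 vertices, 10 min non-faces:

  P = {2,7}:  v_{2} + v_{7} = 0 — sig = [2:]
  P = {3,5}:  v_{3} + v_{5} = 0 — sig = [2:]
  P = {6,8}:  v_{6} + v_{8} = 0 — sig = [2:]
  P = {1,8}:  v_{1} + v_{8} = v_{4} — sig = [2:1]
  P = {2,4}:  v_{2} + v_{4} = v_{3} — sig = [2:1]
  P = {3,7}:  v_{3} + v_{7} = v_{4} — sig = [2:1]
  P = {4,5}:  v_{4} + v_{5} = v_{7} — sig = [2:1]
  P = {4,6}:  v_{4} + v_{6} = v_{1} — sig = [2:1]
  P = {1,2}:  v_{1} + v_{2} = v_{3} + v_{6} — sig = [2:1,1]
  P = {1,5}:  v_{1} + v_{5} = v_{6} + v_{7} — sig = [2:1,1]

Signatures (|P|; sorted positive RHS coefficients), sorted:
    |P|=2: 10 collections, coeffs (), (), (), (1), (1), (1), (1), (1), (1,1), (1,1)


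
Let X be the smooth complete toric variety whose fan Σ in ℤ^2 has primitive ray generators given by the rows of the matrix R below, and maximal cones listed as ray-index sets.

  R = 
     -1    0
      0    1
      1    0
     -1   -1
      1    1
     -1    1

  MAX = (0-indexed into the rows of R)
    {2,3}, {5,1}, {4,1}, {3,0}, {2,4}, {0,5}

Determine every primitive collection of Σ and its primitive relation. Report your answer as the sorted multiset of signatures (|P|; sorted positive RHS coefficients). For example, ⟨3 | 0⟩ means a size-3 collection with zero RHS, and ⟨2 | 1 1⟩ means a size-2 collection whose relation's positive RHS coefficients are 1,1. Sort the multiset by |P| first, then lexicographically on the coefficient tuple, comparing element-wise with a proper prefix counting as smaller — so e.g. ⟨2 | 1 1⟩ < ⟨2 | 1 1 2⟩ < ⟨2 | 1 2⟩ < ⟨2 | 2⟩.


Primitive collections (9):

  P = {0,2}:  v_{0} + v_{2} = 0  ⇒ sig = ⟨2 | 0⟩
  P = {3,4}:  v_{3} + v_{4} = 0  ⇒ sig = ⟨2 | 0⟩
  P = {0,1}:  v_{0} + v_{1} = v_{5}  ⇒ sig = ⟨2 | 1⟩
  P = {0,4}:  v_{0} + v_{4} = v_{1}  ⇒ sig = ⟨2 | 1⟩
  P = {1,2}:  v_{1} + v_{2} = v_{4}  ⇒ sig = ⟨2 | 1⟩
  P = {1,3}:  v_{1} + v_{3} = v_{0}  ⇒ sig = ⟨2 | 1⟩
  P = {2,5}:  v_{2} + v_{5} = v_{1}  ⇒ sig = ⟨2 | 1⟩
  P = {3,5}:  v_{3} + v_{5} = 2·v_{0}  ⇒ sig = ⟨2 | 2⟩
  P = {4,5}:  v_{4} + v_{5} = 2·v_{1}  ⇒ sig = ⟨2 | 2⟩

Hence PRS(X_Σ) =
[⟨2 | 0⟩, ⟨2 | 0⟩, ⟨2 | 1⟩, ⟨2 | 1⟩, ⟨2 | 1⟩, ⟨2 | 1⟩, ⟨2 | 1⟩, ⟨2 | 2⟩, ⟨2 | 2⟩]


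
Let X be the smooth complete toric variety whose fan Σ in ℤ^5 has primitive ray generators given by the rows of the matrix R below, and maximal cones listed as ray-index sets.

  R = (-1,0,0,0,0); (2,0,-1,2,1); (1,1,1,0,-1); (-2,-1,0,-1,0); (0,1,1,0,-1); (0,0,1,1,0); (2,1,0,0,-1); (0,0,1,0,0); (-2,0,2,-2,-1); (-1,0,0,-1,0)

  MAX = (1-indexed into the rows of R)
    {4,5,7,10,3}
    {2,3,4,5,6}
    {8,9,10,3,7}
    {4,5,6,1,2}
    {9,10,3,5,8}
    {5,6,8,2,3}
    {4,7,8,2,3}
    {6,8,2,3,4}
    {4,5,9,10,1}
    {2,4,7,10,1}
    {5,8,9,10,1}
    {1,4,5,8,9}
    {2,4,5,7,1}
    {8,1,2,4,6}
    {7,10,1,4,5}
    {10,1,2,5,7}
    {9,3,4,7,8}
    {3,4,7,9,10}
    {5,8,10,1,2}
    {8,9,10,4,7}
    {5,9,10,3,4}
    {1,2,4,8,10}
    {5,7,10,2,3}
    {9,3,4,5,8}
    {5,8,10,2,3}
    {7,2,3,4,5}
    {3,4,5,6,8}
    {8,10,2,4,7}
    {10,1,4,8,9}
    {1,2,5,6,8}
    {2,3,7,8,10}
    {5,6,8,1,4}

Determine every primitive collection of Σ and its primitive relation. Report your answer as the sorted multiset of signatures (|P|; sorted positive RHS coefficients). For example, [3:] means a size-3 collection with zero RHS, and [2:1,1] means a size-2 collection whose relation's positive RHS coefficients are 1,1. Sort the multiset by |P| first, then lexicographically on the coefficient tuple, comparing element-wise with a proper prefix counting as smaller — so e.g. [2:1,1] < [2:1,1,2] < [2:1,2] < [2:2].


Σ has 14 primitive collections:

  P = {1,3}:  v_{1} + v_{3} = v_{5} ; sig = [2:1]
  P = {2,9}:  v_{2} + v_{9} = v_{8} ; sig = [2:1]
  P = {6,10}:  v_{6} + v_{10} = v_{1} + v_{8} ; sig = [2:1,1]
  P = {6,7}:  v_{6} + v_{7} = v_{2} + 2·v_{3} + v_{4} ; sig = [2:1,1,2]
  P = {6,9}:  v_{6} + v_{9} = v_{4} + v_{5} + 2·v_{8} ; sig = [2:1,1,2]
  P = {1,7,8}:  v_{1} + v_{7} + v_{8} = v_{3} ; sig = [3:1]
  P = {1,7,9}:  v_{1} + v_{7} + v_{9} = 2·v_{3} + v_{4} + v_{10} ; sig = [3:1,1,2]
  P = {5,7,9}:  v_{5} + v_{7} + v_{9} = 3·v_{3} + v_{4} + v_{10} ; sig = [3:1,1,3]
  P = {5,7,8}:  v_{5} + v_{7} + v_{8} = 2·v_{3} ; sig = [3:2]
  P = {2,3,4,10}:  v_{2} + v_{3} + v_{4} + v_{10} = 0 ; sig = [4:]
  P = {2,4,5,8}:  v_{2} + v_{4} + v_{5} + v_{8} = v_{6} ; sig = [4:1]
  P = {2,4,5,10}:  v_{2} + v_{4} + v_{5} + v_{10} = v_{1} ; sig = [4:1]
  P = {3,4,8,10}:  v_{3} + v_{4} + v_{8} + v_{10} = v_{9} ; sig = [4:1]
  P = {4,5,8,10}:  v_{4} + v_{5} + v_{8} + v_{10} = v_{1} + v_{9} ; sig = [4:1,1]

Hence PRS(X_Σ) =
{ [2:1] ×2,  [2:1,1],  [2:1,1,2] ×2,  [3:1],  [3:1,1,2],  [3:1,1,3],  [3:2],  [4:],  [4:1] ×3,  [4:1,1] }


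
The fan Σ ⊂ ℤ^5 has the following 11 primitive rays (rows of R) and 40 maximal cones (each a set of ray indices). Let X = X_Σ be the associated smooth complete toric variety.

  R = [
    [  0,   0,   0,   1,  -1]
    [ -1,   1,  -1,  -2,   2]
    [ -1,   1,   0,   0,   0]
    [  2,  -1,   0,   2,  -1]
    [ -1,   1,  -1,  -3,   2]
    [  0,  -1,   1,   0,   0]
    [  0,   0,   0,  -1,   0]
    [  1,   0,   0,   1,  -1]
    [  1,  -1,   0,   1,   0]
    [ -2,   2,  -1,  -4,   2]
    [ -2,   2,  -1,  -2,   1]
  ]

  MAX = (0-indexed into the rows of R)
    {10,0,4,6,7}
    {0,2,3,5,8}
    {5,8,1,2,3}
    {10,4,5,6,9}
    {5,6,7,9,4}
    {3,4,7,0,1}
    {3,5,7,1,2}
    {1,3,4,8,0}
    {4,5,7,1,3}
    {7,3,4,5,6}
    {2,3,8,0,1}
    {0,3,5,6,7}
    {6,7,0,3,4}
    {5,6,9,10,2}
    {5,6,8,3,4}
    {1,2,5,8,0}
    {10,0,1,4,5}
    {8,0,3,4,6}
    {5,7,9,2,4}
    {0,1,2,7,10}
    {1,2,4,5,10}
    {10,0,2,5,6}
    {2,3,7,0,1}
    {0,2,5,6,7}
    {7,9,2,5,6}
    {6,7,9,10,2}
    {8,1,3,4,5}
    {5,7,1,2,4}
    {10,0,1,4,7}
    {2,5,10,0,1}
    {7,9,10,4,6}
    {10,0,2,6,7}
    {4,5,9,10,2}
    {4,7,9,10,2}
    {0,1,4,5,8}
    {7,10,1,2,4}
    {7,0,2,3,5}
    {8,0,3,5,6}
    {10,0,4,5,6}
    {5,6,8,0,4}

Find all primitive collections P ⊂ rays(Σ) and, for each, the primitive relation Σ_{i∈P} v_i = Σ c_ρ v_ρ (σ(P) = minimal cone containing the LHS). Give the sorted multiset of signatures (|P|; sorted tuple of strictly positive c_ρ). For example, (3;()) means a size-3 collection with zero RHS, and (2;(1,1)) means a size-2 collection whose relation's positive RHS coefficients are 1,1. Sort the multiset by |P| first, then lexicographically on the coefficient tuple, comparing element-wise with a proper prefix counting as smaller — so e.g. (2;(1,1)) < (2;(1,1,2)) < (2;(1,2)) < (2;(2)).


Minimal non-faces — 19 found among 11 rays, 40 max cones:

  • {1,6}:  v_{1} + v_{6} = v_{4} ; sig = (2;(1))
  • {7,8}:  v_{7} + v_{8} = v_{3} ; sig = (2;(1))
  • {8,9}:  v_{8} + v_{9} = v_{4} ; sig = (2;(1))
  • {0,9}:  v_{0} + v_{9} = v_{6} + v_{10} ; sig = (2;(1,1))
  • {3,9}:  v_{3} + v_{9} = v_{4} + v_{7} ; sig = (2;(1,1))
  • {8,10}:  v_{8} + v_{10} = v_{0} + v_{1} ; sig = (2;(1,1))
  • {3,10}:  v_{3} + v_{10} = v_{0} + v_{1} + v_{7} ; sig = (2;(1,1,1))
  • {1,9}:  v_{1} + v_{9} = v_{2} + 2·v_{4} ; sig = (2;(1,2))
  • {2,6,8}:  v_{2} + v_{6} + v_{8} = 0 ; sig = (3;())
  • {0,2,4}:  v_{0} + v_{2} + v_{4} = v_{10} ; sig = (3;(1))
  • {2,3,6}:  v_{2} + v_{3} + v_{6} = v_{7} ; sig = (3;(1))
  • {2,4,6}:  v_{2} + v_{4} + v_{6} = v_{9} ; sig = (3;(1))
  • {2,4,8}:  v_{2} + v_{4} + v_{8} = v_{1} ; sig = (3;(1))
  • {2,3,4}:  v_{2} + v_{3} + v_{4} = v_{1} + v_{7} ; sig = (3;(1,1))
  • {5,7,10}:  v_{5} + v_{7} + v_{10} = v_{2} + v_{6} ; sig = (3;(1,1))
  • {0,1,5,7}:  v_{0} + v_{1} + v_{5} + v_{7} = 0 ; sig = (4;())
  • {0,1,3,5}:  v_{0} + v_{1} + v_{3} + v_{5} = v_{8} ; sig = (4;(1))
  • {0,4,5,7}:  v_{0} + v_{4} + v_{5} + v_{7} = v_{6} ; sig = (4;(1))
  • {0,3,4,5}:  v_{0} + v_{3} + v_{4} + v_{5} = v_{6} + v_{8} ; sig = (4;(1,1))

Sorted signature multiset PRS(X):
{ (2;(1)) ×3,  (2;(1,1)) ×3,  (2;(1,1,1)),  (2;(1,2)),  (3;()),  (3;(1)) ×4,  (3;(1,1)) ×2,  (4;()),  (4;(1)) ×2,  (4;(1,1)) }


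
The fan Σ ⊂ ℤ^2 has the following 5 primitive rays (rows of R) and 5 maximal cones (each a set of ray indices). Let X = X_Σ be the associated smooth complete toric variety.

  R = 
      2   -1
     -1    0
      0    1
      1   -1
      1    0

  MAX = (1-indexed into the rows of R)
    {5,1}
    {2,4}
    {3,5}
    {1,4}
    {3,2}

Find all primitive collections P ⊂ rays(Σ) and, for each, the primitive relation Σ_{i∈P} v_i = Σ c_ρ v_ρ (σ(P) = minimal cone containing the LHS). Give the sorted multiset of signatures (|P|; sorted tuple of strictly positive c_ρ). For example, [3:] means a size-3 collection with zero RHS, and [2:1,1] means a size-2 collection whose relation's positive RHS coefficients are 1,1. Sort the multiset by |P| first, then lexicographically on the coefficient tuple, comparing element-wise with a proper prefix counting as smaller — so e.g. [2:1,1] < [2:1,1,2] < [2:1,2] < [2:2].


Minimal non-faces — 5 found among 5 rays, 5 max cones:

  P = {2,5}:  v_{2} + v_{5} = 0  ⇒ sig = [2:]
  P = {1,2}:  v_{1} + v_{2} = v_{4}  ⇒ sig = [2:1]
  P = {3,4}:  v_{3} + v_{4} = v_{5}  ⇒ sig = [2:1]
  P = {4,5}:  v_{4} + v_{5} = v_{1}  ⇒ sig = [2:1]
  P = {1,3}:  v_{1} + v_{3} = 2·v_{5}  ⇒ sig = [2:2]

Sorted signature multiset PRS(X):
[[2:], [2:1], [2:1], [2:1], [2:2]]


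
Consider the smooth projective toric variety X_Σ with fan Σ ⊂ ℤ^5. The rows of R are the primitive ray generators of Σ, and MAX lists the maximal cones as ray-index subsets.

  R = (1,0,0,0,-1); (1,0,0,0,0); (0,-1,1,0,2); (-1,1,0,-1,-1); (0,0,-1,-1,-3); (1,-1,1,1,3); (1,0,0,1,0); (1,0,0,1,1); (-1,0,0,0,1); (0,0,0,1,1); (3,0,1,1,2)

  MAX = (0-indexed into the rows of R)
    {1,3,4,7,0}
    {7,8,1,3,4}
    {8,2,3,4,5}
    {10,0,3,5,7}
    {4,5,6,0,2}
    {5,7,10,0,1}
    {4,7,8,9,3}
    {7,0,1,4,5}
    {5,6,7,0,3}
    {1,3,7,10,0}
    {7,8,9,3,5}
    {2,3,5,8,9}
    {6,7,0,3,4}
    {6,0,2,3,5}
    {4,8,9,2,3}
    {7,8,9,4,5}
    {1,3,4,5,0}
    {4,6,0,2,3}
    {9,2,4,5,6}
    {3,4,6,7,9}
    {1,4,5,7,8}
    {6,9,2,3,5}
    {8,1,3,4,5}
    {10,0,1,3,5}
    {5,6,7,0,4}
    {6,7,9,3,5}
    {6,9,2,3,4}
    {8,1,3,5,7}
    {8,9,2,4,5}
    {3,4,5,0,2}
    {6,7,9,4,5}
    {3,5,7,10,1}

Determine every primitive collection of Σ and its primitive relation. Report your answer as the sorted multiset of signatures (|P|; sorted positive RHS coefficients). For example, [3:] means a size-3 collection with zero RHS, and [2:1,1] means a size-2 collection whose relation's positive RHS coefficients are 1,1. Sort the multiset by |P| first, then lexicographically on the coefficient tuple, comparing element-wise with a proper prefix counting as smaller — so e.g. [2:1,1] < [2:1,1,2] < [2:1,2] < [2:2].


Primitive collections (16):

  {0,8}:  v_{0} + v_{8} = 0  so sig = [2:]
  {0,9}:  v_{0} + v_{9} = v_{6}  so sig = [2:1]
  {1,9}:  v_{1} + v_{9} = v_{7}  so sig = [2:1]
  {2,7}:  v_{2} + v_{7} = v_{5}  so sig = [2:1]
  {6,8}:  v_{6} + v_{8} = v_{9}  so sig = [2:1]
  {1,6}:  v_{1} + v_{6} = v_{0} + v_{7}  so sig = [2:1,1]
  {8,10}:  v_{8} + v_{10} = v_{1} + v_{3} + v_{5} + v_{7}  so sig = [2:1,1,1,1]
  {2,10}:  v_{2} + v_{10} = v_{0} + v_{1} + v_{3} + 2·v_{5}  so sig = [2:1,1,1,2]
  {9,10}:  v_{9} + v_{10} = v_{0} + v_{3} + v_{5} + 2·v_{7}  so sig = [2:1,1,1,2]
  {1,2}:  v_{1} + v_{2} = v_{3} + v_{4} + 2·v_{5}  so sig = [2:1,1,2]
  {6,10}:  v_{6} + v_{10} = 2·v_{0} + v_{3} + v_{5} + 2·v_{7}  so sig = [2:1,1,2,2]
  {4,10}:  v_{4} + v_{10} = v_{0} + 2·v_{1}  so sig = [2:1,2]
  {3,4,5,9}:  v_{3} + v_{4} + v_{5} + v_{9} = 0  so sig = [4:]
  {3,4,5,6}:  v_{3} + v_{4} + v_{5} + v_{6} = v_{0}  so sig = [4:1]
  {3,4,5,7}:  v_{3} + v_{4} + v_{5} + v_{7} = v_{1}  so sig = [4:1]
  {0,1,3,5,7}:  v_{0} + v_{1} + v_{3} + v_{5} + v_{7} = v_{10}  so sig = [5:1]

Signatures (|P|; sorted positive RHS coefficients), sorted:
{ [2:],  [2:1] ×4,  [2:1,1],  [2:1,1,1,1],  [2:1,1,1,2] ×2,  [2:1,1,2],  [2:1,1,2,2],  [2:1,2],  [4:],  [4:1] ×2,  [5:1] }


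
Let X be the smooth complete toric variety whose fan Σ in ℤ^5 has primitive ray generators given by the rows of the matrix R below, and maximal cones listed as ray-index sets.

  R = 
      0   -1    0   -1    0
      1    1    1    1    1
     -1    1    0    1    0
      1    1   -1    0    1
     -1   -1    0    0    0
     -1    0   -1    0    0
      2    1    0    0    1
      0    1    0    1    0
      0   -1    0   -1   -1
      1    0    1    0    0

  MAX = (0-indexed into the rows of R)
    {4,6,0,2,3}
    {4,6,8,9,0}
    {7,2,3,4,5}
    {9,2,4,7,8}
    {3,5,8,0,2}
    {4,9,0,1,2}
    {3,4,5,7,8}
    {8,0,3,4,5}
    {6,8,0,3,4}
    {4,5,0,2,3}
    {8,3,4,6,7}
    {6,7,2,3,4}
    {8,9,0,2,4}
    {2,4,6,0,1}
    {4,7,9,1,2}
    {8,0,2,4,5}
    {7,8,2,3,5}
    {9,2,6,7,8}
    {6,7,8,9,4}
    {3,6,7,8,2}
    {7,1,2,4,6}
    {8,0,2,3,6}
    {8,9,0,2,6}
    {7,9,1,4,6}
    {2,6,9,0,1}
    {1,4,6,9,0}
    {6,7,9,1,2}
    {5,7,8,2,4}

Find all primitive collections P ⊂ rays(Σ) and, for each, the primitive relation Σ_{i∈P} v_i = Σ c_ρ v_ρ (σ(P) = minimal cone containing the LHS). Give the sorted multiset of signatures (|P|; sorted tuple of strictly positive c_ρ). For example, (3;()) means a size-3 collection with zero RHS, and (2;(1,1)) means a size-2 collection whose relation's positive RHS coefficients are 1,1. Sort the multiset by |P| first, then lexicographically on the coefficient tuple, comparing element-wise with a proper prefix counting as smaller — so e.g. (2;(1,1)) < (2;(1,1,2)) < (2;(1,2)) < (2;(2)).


The 10 primitive collections of Σ (r=10, n=5):

  P={0,7}:  v_{0} + v_{7} = 0  ⇒ sig = (2;())
  P={5,9}:  v_{5} + v_{9} = 0  ⇒ sig = (2;())
  P={1,8}:  v_{1} + v_{8} = v_{9}  ⇒ sig = (2;(1))
  P={3,9}:  v_{3} + v_{9} = v_{6}  ⇒ sig = (2;(1))
  P={5,6}:  v_{5} + v_{6} = v_{3}  ⇒ sig = (2;(1))
  P={1,5}:  v_{1} + v_{5} = v_{2} + v_{4} + v_{6}  ⇒ sig = (2;(1,1,1))
  P={1,3}:  v_{1} + v_{3} = v_{2} + v_{4} + 2·v_{6}  ⇒ sig = (2;(1,1,2))
  P={2,4,6,8}:  v_{2} + v_{4} + v_{6} + v_{8} = 0  ⇒ sig = (4;())
  P={2,3,4,8}:  v_{2} + v_{3} + v_{4} + v_{8} = v_{5}  ⇒ sig = (4;(1))
  P={2,4,6,9}:  v_{2} + v_{4} + v_{6} + v_{9} = v_{1}  ⇒ sig = (4;(1))

Sorted signature multiset PRS(X):
    |P|=2: 7 collections, coeffs (), (), (1), (1), (1), (1,1,1), (1,1,2)
    |P|=4: 3 collections, coeffs (), (1), (1)


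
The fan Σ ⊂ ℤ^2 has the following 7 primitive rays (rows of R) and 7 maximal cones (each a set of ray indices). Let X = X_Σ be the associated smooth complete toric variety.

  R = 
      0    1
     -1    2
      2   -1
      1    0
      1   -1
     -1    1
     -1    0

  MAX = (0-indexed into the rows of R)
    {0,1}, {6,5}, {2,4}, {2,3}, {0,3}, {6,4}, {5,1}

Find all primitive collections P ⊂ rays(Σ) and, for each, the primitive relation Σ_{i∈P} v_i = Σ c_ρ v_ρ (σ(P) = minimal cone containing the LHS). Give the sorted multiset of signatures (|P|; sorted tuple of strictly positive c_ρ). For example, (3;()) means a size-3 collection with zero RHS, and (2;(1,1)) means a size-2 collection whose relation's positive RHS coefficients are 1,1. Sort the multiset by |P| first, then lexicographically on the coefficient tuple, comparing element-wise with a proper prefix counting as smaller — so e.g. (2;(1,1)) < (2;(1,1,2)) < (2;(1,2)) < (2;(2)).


14 minimal non-faces of Δ(Σ) (on 7 rays):

  P={3,6}:  v_{3} + v_{6} = 0  so sig = (2;())
  P={4,5}:  v_{4} + v_{5} = 0  so sig = (2;())
  P={0,4}:  v_{0} + v_{4} = v_{3}  so sig = (2;(1))
  P={0,5}:  v_{0} + v_{5} = v_{1}  so sig = (2;(1))
  P={0,6}:  v_{0} + v_{6} = v_{5}  so sig = (2;(1))
  P={1,4}:  v_{1} + v_{4} = v_{0}  so sig = (2;(1))
  P={2,5}:  v_{2} + v_{5} = v_{3}  so sig = (2;(1))
  P={2,6}:  v_{2} + v_{6} = v_{4}  so sig = (2;(1))
  P={3,4}:  v_{3} + v_{4} = v_{2}  so sig = (2;(1))
  P={3,5}:  v_{3} + v_{5} = v_{0}  so sig = (2;(1))
  P={1,2}:  v_{1} + v_{2} = v_{0} + v_{3}  so sig = (2;(1,1))
  P={0,2}:  v_{0} + v_{2} = 2·v_{3}  so sig = (2;(2))
  P={1,3}:  v_{1} + v_{3} = 2·v_{0}  so sig = (2;(2))
  P={1,6}:  v_{1} + v_{6} = 2·v_{5}  so sig = (2;(2))

Hence PRS(X_Σ) =
[(2;()), (2;()), (2;(1)), (2;(1)), (2;(1)), (2;(1)), (2;(1)), (2;(1)), (2;(1)), (2;(1)), (2;(1,1)), (2;(2)), (2;(2)), (2;(2))]


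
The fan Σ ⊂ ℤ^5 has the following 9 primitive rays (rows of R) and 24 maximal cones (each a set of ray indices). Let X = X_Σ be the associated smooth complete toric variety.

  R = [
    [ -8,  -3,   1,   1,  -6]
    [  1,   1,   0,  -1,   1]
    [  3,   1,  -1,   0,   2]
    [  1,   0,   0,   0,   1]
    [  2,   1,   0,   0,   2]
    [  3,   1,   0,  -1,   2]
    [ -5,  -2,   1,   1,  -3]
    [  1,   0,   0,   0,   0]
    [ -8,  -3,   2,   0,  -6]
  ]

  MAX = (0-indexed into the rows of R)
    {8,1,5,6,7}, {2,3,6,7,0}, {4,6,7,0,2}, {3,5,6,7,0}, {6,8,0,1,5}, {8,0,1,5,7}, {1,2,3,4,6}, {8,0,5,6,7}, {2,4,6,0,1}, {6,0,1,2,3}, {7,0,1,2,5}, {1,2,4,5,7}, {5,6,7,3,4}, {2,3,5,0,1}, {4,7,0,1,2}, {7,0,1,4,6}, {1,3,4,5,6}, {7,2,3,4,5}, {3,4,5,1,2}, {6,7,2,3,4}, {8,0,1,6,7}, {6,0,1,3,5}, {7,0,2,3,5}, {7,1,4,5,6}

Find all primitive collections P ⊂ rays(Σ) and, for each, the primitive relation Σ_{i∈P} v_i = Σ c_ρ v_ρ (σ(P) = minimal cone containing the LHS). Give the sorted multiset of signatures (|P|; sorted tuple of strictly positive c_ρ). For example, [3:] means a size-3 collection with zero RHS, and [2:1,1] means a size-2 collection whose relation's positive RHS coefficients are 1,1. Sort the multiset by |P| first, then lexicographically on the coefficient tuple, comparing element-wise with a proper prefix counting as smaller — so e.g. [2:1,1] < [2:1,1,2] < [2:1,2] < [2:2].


|primitive collections| = 9. Relations:

  {2,8}:  v_{2} + v_{8} = v_{0} + v_{5} — sig = [2:1,1]
  {3,8}:  v_{3} + v_{8} = v_{0} + 2·v_{5} + v_{6} — sig = [2:1,1,2]
  {4,8}:  v_{4} + v_{8} = 2·v_{1} + 2·v_{6} + 2·v_{7} — sig = [2:2,2,2]
  {0,3,4}:  v_{0} + v_{3} + v_{4} = v_{6} — sig = [3:1]
  {1,3,7}:  v_{1} + v_{3} + v_{7} = v_{5} — sig = [3:1]
  {2,5,6}:  v_{2} + v_{5} + v_{6} = v_{3} — sig = [3:1]
  {0,4,5}:  v_{0} + v_{4} + v_{5} = v_{1} + v_{6} + v_{7} — sig = [3:1,1,1]
  {1,2,6,7}:  v_{1} + v_{2} + v_{6} + v_{7} = 0 — sig = [4:]
  {0,1,5,6,7}:  v_{0} + v_{1} + v_{5} + v_{6} + v_{7} = v_{8} — sig = [5:1]

Signatures (|P|; sorted positive RHS coefficients), sorted:
{ [2:1,1],  [2:1,1,2],  [2:2,2,2],  [3:1] ×3,  [3:1,1,1],  [4:],  [5:1] }


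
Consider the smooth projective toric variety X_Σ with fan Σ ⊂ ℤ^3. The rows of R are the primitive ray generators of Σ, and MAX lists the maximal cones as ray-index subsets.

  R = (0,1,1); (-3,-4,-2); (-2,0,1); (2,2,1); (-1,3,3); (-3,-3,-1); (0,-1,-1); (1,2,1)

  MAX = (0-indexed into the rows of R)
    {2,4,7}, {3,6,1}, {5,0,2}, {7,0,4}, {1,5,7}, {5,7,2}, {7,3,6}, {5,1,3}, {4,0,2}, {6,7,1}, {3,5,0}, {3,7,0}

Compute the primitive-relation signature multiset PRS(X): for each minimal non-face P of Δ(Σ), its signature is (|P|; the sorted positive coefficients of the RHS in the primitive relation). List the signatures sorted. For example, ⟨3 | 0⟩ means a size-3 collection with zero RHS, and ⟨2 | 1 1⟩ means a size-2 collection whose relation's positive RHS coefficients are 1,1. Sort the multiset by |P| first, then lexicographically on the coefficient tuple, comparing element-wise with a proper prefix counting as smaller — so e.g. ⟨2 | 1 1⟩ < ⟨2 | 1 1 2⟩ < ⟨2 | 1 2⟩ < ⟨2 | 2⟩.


14 collections generate NE(X_Σ); each relation:

  • {0,6}:  v_{0} + v_{6} = 0  ⟹  sig = ⟨2 | 0⟩
  • {0,1}:  v_{0} + v_{1} = v_{5}  ⟹  sig = ⟨2 | 1⟩
  • {5,6}:  v_{5} + v_{6} = v_{1}  ⟹  sig = ⟨2 | 1⟩
  • {2,6}:  v_{2} + v_{6} = v_{5} + v_{7}  ⟹  sig = ⟨2 | 1 1⟩
  • {4,6}:  v_{4} + v_{6} = v_{2} + v_{7}  ⟹  sig = ⟨2 | 1 1⟩
  • {1,4}:  v_{1} + v_{4} = v_{2} + v_{5} + v_{7}  ⟹  sig = ⟨2 | 1 1 1⟩
  • {1,2}:  v_{1} + v_{2} = 2·v_{5} + v_{7}  ⟹  sig = ⟨2 | 1 2⟩
  • {3,4}:  v_{3} + v_{4} = 3·v_{0} + v_{7}  ⟹  sig = ⟨2 | 1 3⟩
  • {2,3}:  v_{2} + v_{3} = 2·v_{0}  ⟹  sig = ⟨2 | 2⟩
  • {4,5}:  v_{4} + v_{5} = 2·v_{2}  ⟹  sig = ⟨2 | 2⟩
  • {1,3,7}:  v_{1} + v_{3} + v_{7} = 0  ⟹  sig = ⟨3 | 0⟩
  • {0,2,7}:  v_{0} + v_{2} + v_{7} = v_{4}  ⟹  sig = ⟨3 | 1⟩
  • {0,5,7}:  v_{0} + v_{5} + v_{7} = v_{2}  ⟹  sig = ⟨3 | 1⟩
  • {3,5,7}:  v_{3} + v_{5} + v_{7} = v_{0}  ⟹  sig = ⟨3 | 1⟩

Sorted signature multiset PRS(X):
    |P|=2: 10 collections, coeffs (), (1), (1), (1,1), (1,1), (1,1,1), (1,2), (1,3), (2), (2)
    |P|=3: 4 collections, coeffs (), (1), (1), (1)


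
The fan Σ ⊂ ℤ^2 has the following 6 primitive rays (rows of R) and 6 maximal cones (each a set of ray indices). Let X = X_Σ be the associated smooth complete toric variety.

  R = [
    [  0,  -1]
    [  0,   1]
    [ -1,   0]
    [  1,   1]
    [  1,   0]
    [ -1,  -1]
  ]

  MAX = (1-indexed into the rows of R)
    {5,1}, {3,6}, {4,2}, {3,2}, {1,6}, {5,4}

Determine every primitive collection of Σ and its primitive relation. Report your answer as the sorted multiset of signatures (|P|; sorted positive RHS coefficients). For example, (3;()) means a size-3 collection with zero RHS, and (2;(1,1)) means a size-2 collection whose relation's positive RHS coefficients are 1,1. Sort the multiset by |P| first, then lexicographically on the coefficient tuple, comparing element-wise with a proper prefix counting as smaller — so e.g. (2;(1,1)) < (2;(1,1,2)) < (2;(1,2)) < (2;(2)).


Σ has 9 primitive collections:

  P={1,2}:  v_{1} + v_{2} = 0 ; sig = (2;())
  P={3,5}:  v_{3} + v_{5} = 0 ; sig = (2;())
  P={4,6}:  v_{4} + v_{6} = 0 ; sig = (2;())
  P={1,3}:  v_{1} + v_{3} = v_{6} ; sig = (2;(1))
  P={1,4}:  v_{1} + v_{4} = v_{5} ; sig = (2;(1))
  P={2,5}:  v_{2} + v_{5} = v_{4} ; sig = (2;(1))
  P={2,6}:  v_{2} + v_{6} = v_{3} ; sig = (2;(1))
  P={3,4}:  v_{3} + v_{4} = v_{2} ; sig = (2;(1))
  P={5,6}:  v_{5} + v_{6} = v_{1} ; sig = (2;(1))

Sorted signature multiset PRS(X):
[(2;()), (2;()), (2;()), (2;(1)), (2;(1)), (2;(1)), (2;(1)), (2;(1)), (2;(1))]


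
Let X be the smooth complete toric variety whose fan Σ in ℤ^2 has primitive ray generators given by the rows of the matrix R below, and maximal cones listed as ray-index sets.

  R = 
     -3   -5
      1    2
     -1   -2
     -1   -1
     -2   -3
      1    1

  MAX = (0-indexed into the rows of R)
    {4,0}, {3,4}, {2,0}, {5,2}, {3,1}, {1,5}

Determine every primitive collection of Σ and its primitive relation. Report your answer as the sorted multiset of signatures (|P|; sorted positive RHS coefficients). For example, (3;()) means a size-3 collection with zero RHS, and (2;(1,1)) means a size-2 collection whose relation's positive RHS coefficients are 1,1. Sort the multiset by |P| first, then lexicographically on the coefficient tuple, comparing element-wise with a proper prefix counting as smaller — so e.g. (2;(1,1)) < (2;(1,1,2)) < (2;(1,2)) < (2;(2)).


Primitive collections (9):

  P = {1,2}:  v_{1} + v_{2} = 0 — sig = (2;())
  P = {3,5}:  v_{3} + v_{5} = 0 — sig = (2;())
  P = {0,1}:  v_{0} + v_{1} = v_{4} — sig = (2;(1))
  P = {1,4}:  v_{1} + v_{4} = v_{3} — sig = (2;(1))
  P = {2,3}:  v_{2} + v_{3} = v_{4} — sig = (2;(1))
  P = {2,4}:  v_{2} + v_{4} = v_{0} — sig = (2;(1))
  P = {4,5}:  v_{4} + v_{5} = v_{2} — sig = (2;(1))
  P = {0,3}:  v_{0} + v_{3} = 2·v_{4} — sig = (2;(2))
  P = {0,5}:  v_{0} + v_{5} = 2·v_{2} — sig = (2;(2))

Hence PRS(X_Σ) =
    |P|=2: 9 collections, coeffs (), (), (1), (1), (1), (1), (1), (2), (2)


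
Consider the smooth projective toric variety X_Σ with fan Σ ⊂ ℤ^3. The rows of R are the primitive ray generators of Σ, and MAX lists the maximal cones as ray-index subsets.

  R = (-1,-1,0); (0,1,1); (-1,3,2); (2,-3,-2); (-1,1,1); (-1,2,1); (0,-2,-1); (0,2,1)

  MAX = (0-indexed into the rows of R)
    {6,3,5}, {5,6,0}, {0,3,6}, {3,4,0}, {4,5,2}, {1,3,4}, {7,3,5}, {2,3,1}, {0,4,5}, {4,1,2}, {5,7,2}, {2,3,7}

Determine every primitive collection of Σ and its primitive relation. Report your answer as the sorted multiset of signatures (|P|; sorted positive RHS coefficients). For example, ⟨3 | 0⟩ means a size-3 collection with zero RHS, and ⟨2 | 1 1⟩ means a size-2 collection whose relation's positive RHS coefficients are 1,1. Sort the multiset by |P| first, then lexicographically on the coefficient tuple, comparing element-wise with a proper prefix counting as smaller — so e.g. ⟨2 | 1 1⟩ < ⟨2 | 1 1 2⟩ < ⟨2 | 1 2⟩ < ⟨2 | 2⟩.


Σ has 14 primitive collections:

  P={6,7}:  v_{6} + v_{7} = 0  ⟹  sig = ⟨2 | 0⟩
  P={0,7}:  v_{0} + v_{7} = v_{4}  ⟹  sig = ⟨2 | 1⟩
  P={1,5}:  v_{1} + v_{5} = v_{2}  ⟹  sig = ⟨2 | 1⟩
  P={2,6}:  v_{2} + v_{6} = v_{4}  ⟹  sig = ⟨2 | 1⟩
  P={4,6}:  v_{4} + v_{6} = v_{0}  ⟹  sig = ⟨2 | 1⟩
  P={4,7}:  v_{4} + v_{7} = v_{2}  ⟹  sig = ⟨2 | 1⟩
  P={1,6}:  v_{1} + v_{6} = v_{3} + 2·v_{4}  ⟹  sig = ⟨2 | 1 2⟩
  P={1,7}:  v_{1} + v_{7} = 2·v_{2} + v_{3}  ⟹  sig = ⟨2 | 1 2⟩
  P={0,1}:  v_{0} + v_{1} = v_{3} + 3·v_{4}  ⟹  sig = ⟨2 | 1 3⟩
  P={0,2}:  v_{0} + v_{2} = 2·v_{4}  ⟹  sig = ⟨2 | 2⟩
  P={3,4,5}:  v_{3} + v_{4} + v_{5} = 0  ⟹  sig = ⟨3 | 0⟩
  P={0,3,5}:  v_{0} + v_{3} + v_{5} = v_{6}  ⟹  sig = ⟨3 | 1⟩
  P={2,3,4}:  v_{2} + v_{3} + v_{4} = v_{1}  ⟹  sig = ⟨3 | 1⟩
  P={2,3,5}:  v_{2} + v_{3} + v_{5} = v_{7}  ⟹  sig = ⟨3 | 1⟩

Hence PRS(X_Σ) =
{ ⟨2 | 0⟩,  ⟨2 | 1⟩ ×5,  ⟨2 | 1 2⟩ ×2,  ⟨2 | 1 3⟩,  ⟨2 | 2⟩,  ⟨3 | 0⟩,  ⟨3 | 1⟩ ×3 }


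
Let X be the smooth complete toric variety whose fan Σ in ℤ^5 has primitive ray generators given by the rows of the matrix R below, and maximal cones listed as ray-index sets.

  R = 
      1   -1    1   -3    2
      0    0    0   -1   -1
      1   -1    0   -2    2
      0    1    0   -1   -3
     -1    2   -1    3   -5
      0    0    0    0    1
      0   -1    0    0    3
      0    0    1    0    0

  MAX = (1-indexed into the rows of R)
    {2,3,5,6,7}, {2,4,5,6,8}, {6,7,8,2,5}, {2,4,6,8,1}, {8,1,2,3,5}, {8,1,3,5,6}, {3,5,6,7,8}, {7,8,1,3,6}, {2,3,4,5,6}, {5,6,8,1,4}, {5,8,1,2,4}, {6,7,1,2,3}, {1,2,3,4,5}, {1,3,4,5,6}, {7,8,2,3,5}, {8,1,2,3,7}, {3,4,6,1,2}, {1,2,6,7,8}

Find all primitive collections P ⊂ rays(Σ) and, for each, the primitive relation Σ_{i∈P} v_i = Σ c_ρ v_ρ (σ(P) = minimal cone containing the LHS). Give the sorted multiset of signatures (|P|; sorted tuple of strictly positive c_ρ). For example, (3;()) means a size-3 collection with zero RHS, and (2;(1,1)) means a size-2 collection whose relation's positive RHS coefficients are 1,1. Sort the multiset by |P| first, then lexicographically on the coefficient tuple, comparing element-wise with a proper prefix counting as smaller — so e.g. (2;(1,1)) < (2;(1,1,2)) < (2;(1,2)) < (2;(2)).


Δ(Σ) — 8 vertices, 5 min non-faces:

  {4,7}:  v_{4} + v_{7} = v_{2} + v_{6}  ⇒ sig = (2;(1,1))
  {1,5,7}:  v_{1} + v_{5} + v_{7} = 0  ⇒ sig = (3;())
  {3,4,8}:  v_{3} + v_{4} + v_{8} = 2·v_{1} + v_{5}  ⇒ sig = (3;(1,2))
  {1,2,5,6}:  v_{1} + v_{2} + v_{5} + v_{6} = v_{4}  ⇒ sig = (4;(1))
  {2,3,6,8}:  v_{2} + v_{3} + v_{6} + v_{8} = v_{1}  ⇒ sig = (4;(1))

so the primitive-relation signature multiset is
{ (2;(1,1)),  (3;()),  (3;(1,2)),  (4;(1)) ×2 }


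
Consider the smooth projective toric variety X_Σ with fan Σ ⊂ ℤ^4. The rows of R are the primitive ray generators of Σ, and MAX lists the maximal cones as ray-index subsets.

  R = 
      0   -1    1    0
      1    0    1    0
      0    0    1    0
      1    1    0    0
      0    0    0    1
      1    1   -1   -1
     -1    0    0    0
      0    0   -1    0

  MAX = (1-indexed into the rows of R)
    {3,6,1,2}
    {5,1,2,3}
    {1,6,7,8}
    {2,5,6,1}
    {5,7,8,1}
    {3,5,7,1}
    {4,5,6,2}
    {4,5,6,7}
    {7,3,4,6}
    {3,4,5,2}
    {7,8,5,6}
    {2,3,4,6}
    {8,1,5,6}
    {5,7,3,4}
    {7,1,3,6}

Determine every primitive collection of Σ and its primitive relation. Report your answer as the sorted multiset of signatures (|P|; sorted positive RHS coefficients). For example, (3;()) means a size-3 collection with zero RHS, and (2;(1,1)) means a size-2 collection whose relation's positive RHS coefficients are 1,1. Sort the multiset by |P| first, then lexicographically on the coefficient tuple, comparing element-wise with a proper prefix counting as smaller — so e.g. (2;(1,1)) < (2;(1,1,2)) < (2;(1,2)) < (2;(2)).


The 7 primitive collections of Σ (r=8, n=4):

  {3,8}:  v_{3} + v_{8} = 0 — sig = (2;())
  {1,4}:  v_{1} + v_{4} = v_{2} — sig = (2;(1))
  {2,7}:  v_{2} + v_{7} = v_{3} — sig = (2;(1))
  {4,8}:  v_{4} + v_{8} = v_{5} + v_{6} — sig = (2;(1,1))
  {2,8}:  v_{2} + v_{8} = v_{1} + v_{5} + v_{6} — sig = (2;(1,1,1))
  {3,5,6}:  v_{3} + v_{5} + v_{6} = v_{4} — sig = (3;(1))
  {1,5,6,7}:  v_{1} + v_{5} + v_{6} + v_{7} = 0 — sig = (4;())

Signatures (|P|; sorted positive RHS coefficients), sorted:
[(2;()), (2;(1)), (2;(1)), (2;(1,1)), (2;(1,1,1)), (3;(1)), (4;())]


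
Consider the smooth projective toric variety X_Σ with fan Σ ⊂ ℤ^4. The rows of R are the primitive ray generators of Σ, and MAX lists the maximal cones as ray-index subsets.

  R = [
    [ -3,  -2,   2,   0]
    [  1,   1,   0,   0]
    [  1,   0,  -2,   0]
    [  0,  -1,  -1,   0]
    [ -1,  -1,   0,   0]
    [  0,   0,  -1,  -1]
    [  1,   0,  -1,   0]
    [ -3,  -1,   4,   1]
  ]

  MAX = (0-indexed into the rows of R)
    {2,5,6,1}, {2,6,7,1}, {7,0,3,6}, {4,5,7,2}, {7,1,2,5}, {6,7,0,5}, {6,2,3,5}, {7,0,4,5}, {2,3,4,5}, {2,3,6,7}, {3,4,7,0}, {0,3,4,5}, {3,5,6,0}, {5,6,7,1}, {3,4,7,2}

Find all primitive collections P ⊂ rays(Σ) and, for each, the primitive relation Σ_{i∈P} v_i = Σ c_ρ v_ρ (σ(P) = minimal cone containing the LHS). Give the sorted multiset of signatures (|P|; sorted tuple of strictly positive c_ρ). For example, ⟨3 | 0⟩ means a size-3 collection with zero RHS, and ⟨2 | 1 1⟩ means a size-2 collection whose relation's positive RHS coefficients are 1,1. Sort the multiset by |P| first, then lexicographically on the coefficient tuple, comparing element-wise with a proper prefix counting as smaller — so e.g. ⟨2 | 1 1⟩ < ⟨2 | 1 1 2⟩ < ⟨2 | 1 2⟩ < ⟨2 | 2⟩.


|primitive collections| = 7. Relations:

  • {1,4}:  v_{1} + v_{4} = 0  ⇒ sig = ⟨2 | 0⟩
  • {1,3}:  v_{1} + v_{3} = v_{6}  ⇒ sig = ⟨2 | 1⟩
  • {4,6}:  v_{4} + v_{6} = v_{3}  ⇒ sig = ⟨2 | 1⟩
  • {0,1}:  v_{0} + v_{1} = v_{5} + v_{6} + v_{7}  ⇒ sig = ⟨2 | 1 1 1⟩
  • {0,2}:  v_{0} + v_{2} = 2·v_{4}  ⇒ sig = ⟨2 | 2⟩
  • {3,5,7}:  v_{3} + v_{5} + v_{7} = v_{0}  ⇒ sig = ⟨3 | 1⟩
  • {2,5,6,7}:  v_{2} + v_{5} + v_{6} + v_{7} = v_{4}  ⇒ sig = ⟨4 | 1⟩

Sorted signature multiset PRS(X):
    |P|=2: 5 collections, coeffs (), (1), (1), (1,1,1), (2)
    |P|=3: 1 collection, coeffs (1)
    |P|=4: 1 collection, coeffs (1)


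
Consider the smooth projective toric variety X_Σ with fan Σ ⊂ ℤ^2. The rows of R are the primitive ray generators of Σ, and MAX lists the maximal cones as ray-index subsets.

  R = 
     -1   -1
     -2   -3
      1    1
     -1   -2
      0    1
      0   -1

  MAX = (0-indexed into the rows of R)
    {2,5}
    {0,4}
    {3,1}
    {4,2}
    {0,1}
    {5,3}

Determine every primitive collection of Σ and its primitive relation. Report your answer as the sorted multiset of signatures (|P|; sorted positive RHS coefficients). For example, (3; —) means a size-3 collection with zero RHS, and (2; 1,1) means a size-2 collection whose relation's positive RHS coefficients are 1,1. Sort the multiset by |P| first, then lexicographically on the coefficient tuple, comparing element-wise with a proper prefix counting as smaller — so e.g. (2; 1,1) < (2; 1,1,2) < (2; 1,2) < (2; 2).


9 collections generate NE(X_Σ); each relation:

  P={0,2}:  v_{0} + v_{2} = 0  ⇒ sig = (2; —)
  P={4,5}:  v_{4} + v_{5} = 0  ⇒ sig = (2; —)
  P={0,3}:  v_{0} + v_{3} = v_{1}  ⇒ sig = (2; 1)
  P={0,5}:  v_{0} + v_{5} = v_{3}  ⇒ sig = (2; 1)
  P={1,2}:  v_{1} + v_{2} = v_{3}  ⇒ sig = (2; 1)
  P={2,3}:  v_{2} + v_{3} = v_{5}  ⇒ sig = (2; 1)
  P={3,4}:  v_{3} + v_{4} = v_{0}  ⇒ sig = (2; 1)
  P={1,4}:  v_{1} + v_{4} = 2·v_{0}  ⇒ sig = (2; 2)
  P={1,5}:  v_{1} + v_{5} = 2·v_{3}  ⇒ sig = (2; 2)

Sorted signature multiset PRS(X):
{ (2; —) ×2,  (2; 1) ×5,  (2; 2) ×2 }


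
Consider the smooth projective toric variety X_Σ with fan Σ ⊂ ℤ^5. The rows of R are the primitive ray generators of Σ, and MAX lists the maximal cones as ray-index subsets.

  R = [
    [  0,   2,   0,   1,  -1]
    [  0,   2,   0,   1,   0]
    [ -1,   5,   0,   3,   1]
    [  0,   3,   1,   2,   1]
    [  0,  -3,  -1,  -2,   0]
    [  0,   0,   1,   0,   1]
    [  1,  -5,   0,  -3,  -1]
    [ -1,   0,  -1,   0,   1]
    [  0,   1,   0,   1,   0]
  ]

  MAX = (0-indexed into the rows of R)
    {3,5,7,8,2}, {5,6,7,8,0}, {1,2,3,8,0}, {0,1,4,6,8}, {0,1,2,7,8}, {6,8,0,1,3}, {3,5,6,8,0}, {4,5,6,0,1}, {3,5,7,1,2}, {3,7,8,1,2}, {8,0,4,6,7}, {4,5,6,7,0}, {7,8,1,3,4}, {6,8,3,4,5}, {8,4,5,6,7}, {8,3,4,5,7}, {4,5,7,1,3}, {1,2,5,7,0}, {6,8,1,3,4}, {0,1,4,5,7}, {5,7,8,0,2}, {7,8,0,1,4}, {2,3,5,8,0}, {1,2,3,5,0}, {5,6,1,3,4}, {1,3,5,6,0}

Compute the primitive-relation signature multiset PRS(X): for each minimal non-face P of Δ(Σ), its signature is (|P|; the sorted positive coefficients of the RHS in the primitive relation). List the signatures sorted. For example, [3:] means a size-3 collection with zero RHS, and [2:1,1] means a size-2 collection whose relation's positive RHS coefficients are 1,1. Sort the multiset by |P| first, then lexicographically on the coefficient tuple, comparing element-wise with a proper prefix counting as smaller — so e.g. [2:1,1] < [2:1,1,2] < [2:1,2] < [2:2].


Σ has 8 primitive collections:

  • {2,6}:  v_{2} + v_{6} = 0  ⟹  sig = [2:]
  • {2,4}:  v_{2} + v_{4} = v_{1} + v_{7}  ⟹  sig = [2:1,1]
  • {0,3,4}:  v_{0} + v_{3} + v_{4} = v_{1}  ⟹  sig = [3:1]
  • {0,3,7}:  v_{0} + v_{3} + v_{7} = v_{2}  ⟹  sig = [3:1]
  • {1,5,8}:  v_{1} + v_{5} + v_{8} = v_{3}  ⟹  sig = [3:1]
  • {1,6,7}:  v_{1} + v_{6} + v_{7} = v_{4}  ⟹  sig = [3:1]
  • {3,6,7}:  v_{3} + v_{6} + v_{7} = v_{4} + v_{5} + v_{8}  ⟹  sig = [3:1,1,1]
  • {0,4,5,8}:  v_{0} + v_{4} + v_{5} + v_{8} = 0  ⟹  sig = [4:]

so the primitive-relation signature multiset is
    |P|=2: 2 collections, coeffs (), (1,1)
    |P|=3: 5 collections, coeffs (1), (1), (1), (1), (1,1,1)
    |P|=4: 1 collection, coeffs ()


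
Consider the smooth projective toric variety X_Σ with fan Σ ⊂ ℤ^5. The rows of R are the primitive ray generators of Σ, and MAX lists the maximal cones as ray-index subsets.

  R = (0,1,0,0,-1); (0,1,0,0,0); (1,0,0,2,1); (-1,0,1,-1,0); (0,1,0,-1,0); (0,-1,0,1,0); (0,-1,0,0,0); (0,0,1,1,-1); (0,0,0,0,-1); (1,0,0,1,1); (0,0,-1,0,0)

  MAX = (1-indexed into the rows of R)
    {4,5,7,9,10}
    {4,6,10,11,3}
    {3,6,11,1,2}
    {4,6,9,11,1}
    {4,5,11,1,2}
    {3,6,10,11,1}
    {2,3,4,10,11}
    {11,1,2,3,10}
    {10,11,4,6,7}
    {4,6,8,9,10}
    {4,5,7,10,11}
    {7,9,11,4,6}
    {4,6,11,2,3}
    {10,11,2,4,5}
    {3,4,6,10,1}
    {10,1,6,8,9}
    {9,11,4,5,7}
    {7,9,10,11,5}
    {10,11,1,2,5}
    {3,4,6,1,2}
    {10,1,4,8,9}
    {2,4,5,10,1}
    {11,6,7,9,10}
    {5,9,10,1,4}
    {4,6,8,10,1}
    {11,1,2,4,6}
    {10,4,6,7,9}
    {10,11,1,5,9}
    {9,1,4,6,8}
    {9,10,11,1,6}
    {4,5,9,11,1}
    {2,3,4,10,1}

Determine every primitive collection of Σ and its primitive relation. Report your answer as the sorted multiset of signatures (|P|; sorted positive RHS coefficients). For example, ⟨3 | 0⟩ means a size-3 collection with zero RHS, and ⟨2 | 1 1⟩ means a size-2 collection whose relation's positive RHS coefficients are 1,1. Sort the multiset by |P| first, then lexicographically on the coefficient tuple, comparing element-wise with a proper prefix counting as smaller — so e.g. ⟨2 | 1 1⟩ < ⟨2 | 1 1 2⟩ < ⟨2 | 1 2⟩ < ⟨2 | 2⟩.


|primitive collections| = 17. Relations:

  P = {2,7}:  v_{2} + v_{7} = 0  ⟹  sig = ⟨2 | 0⟩
  P = {5,6}:  v_{5} + v_{6} = 0  ⟹  sig = ⟨2 | 0⟩
  P = {1,7}:  v_{1} + v_{7} = v_{9}  ⟹  sig = ⟨2 | 1⟩
  P = {2,9}:  v_{2} + v_{9} = v_{1}  ⟹  sig = ⟨2 | 1⟩
  P = {3,5}:  v_{3} + v_{5} = v_{2} + v_{10}  ⟹  sig = ⟨2 | 1 1⟩
  P = {3,7}:  v_{3} + v_{7} = v_{6} + v_{10}  ⟹  sig = ⟨2 | 1 1⟩
  P = {8,11}:  v_{8} + v_{11} = v_{1} + v_{6}  ⟹  sig = ⟨2 | 1 1⟩
  P = {3,9}:  v_{3} + v_{9} = v_{1} + v_{6} + v_{10}  ⟹  sig = ⟨2 | 1 1 1⟩
  P = {5,8}:  v_{5} + v_{8} = v_{1} + v_{4} + v_{9} + v_{10}  ⟹  sig = ⟨2 | 1 1 1 1⟩
  P = {2,8}:  v_{2} + v_{8} = 2·v_{1} + v_{4} + v_{6} + v_{10}  ⟹  sig = ⟨2 | 1 1 1 2⟩
  P = {7,8}:  v_{7} + v_{8} = v_{4} + v_{6} + 2·v_{9} + v_{10}  ⟹  sig = ⟨2 | 1 1 1 2⟩
  P = {3,8}:  v_{3} + v_{8} = 2·v_{1} + v_{4} + 2·v_{6} + 2·v_{10}  ⟹  sig = ⟨2 | 1 2 2 2⟩
  P = {2,6,10}:  v_{2} + v_{6} + v_{10} = v_{3}  ⟹  sig = ⟨3 | 1⟩
  P = {4,9,10,11}:  v_{4} + v_{9} + v_{10} + v_{11} = 0  ⟹  sig = ⟨4 | 0⟩
  P = {1,4,10,11}:  v_{1} + v_{4} + v_{10} + v_{11} = v_{2}  ⟹  sig = ⟨4 | 1⟩
  P = {1,3,4,11}:  v_{1} + v_{3} + v_{4} + v_{11} = 2·v_{2} + v_{6}  ⟹  sig = ⟨4 | 1 2⟩
  P = {1,4,6,9,10}:  v_{1} + v_{4} + v_{6} + v_{9} + v_{10} = v_{8}  ⟹  sig = ⟨5 | 1⟩

Signatures (|P|; sorted positive RHS coefficients), sorted:
    ⟨2 | 0⟩
    ⟨2 | 0⟩
    ⟨2 | 1⟩
    ⟨2 | 1⟩
    ⟨2 | 1 1⟩
    ⟨2 | 1 1⟩
    ⟨2 | 1 1⟩
    ⟨2 | 1 1 1⟩
    ⟨2 | 1 1 1 1⟩
    ⟨2 | 1 1 1 2⟩
    ⟨2 | 1 1 1 2⟩
    ⟨2 | 1 2 2 2⟩
    ⟨3 | 1⟩
    ⟨4 | 0⟩
    ⟨4 | 1⟩
    ⟨4 | 1 2⟩
    ⟨5 | 1⟩


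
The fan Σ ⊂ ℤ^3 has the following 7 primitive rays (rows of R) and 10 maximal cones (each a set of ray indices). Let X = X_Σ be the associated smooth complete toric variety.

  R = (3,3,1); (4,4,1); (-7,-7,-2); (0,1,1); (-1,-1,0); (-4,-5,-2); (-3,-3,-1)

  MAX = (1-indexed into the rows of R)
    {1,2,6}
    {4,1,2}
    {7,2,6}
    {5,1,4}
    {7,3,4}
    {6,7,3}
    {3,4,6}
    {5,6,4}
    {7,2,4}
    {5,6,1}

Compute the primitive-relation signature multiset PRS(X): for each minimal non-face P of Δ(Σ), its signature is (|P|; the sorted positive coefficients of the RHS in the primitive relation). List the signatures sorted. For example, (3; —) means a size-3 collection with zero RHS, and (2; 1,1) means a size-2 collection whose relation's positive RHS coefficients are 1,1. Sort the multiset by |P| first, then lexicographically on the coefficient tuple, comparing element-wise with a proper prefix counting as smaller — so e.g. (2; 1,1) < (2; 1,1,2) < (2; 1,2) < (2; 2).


9 minimal non-faces of Δ(Σ) (on 7 rays):

  {1,7}:  v_{1} + v_{7} = 0 — sig = (2; —)
  {2,3}:  v_{2} + v_{3} = v_{7} — sig = (2; 1)
  {2,5}:  v_{2} + v_{5} = v_{1} — sig = (2; 1)
  {1,3}:  v_{1} + v_{3} = v_{4} + v_{6} — sig = (2; 1,1)
  {5,7}:  v_{5} + v_{7} = v_{4} + v_{6} — sig = (2; 1,1)
  {3,5}:  v_{3} + v_{5} = 2·v_{4} + 2·v_{6} — sig = (2; 2,2)
  {2,4,6}:  v_{2} + v_{4} + v_{6} = 0 — sig = (3; —)
  {1,4,6}:  v_{1} + v_{4} + v_{6} = v_{5} — sig = (3; 1)
  {4,6,7}:  v_{4} + v_{6} + v_{7} = v_{3} — sig = (3; 1)

so the primitive-relation signature multiset is
[(2; —), (2; 1), (2; 1), (2; 1,1), (2; 1,1), (2; 2,2), (3; —), (3; 1), (3; 1)]
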